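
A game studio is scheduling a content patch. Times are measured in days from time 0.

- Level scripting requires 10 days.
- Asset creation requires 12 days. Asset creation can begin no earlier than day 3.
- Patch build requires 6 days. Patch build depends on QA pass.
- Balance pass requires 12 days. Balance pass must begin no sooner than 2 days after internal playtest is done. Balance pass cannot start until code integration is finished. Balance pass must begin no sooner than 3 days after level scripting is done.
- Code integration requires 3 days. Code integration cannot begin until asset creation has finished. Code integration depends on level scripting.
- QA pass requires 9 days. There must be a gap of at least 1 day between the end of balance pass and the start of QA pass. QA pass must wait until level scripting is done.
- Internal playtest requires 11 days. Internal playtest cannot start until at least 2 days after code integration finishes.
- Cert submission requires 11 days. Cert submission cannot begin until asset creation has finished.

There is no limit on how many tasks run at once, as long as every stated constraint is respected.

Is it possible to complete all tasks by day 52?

Nothing blocks level scripting, so it runs from day 0 to day 10.
Asset creation waits on its own release at day 3, so it starts at day 3 and finishes at 3 + 12 = day 15.
After asset creation (finishes day 15), cert submission can start at day 15 and finishes at day 26.
Code integration cannot start until asset creation (finishes day 15); level scripting (finishes day 10). The controlling bound is day 15, so code integration finishes at 15 + 3 = day 18.
Internal playtest cannot begin until code integration (finishes day 18, plus 2-day gap → day 20). It runs from day 20 to 20 + 11 = day 31.
For balance pass: internal playtest (finishes day 31, plus 2-day gap → day 33); code integration (finishes day 18); level scripting (finishes day 10, plus 3-day gap → day 13). Taking the maximum gives a start of day 33, and it finishes at 33 + 12 = day 45.
QA pass needs all of balance pass (finishes day 45, plus 1-day gap → day 46); level scripting (finishes day 10). That puts its earliest start at day 46; it finishes at 46 + 9 = day 55.
Patch build cannot begin until QA pass (finishes day 55). It runs from day 55 to 55 + 6 = day 61.
The earliest everything can be done is day 61, which is after the deadline of 52, so it is not possible.

No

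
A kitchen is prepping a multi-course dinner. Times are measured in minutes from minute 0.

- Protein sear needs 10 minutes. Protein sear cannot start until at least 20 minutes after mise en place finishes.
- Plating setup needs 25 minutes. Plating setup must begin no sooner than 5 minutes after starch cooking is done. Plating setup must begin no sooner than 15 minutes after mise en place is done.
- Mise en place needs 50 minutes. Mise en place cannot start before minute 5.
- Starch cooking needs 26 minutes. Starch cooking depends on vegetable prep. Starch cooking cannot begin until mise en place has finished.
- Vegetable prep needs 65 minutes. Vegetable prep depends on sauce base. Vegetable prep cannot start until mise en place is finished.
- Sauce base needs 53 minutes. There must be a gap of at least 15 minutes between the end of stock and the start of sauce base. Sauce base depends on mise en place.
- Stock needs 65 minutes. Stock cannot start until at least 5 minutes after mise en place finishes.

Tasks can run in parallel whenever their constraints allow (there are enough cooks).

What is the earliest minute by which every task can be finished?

314

Mise en place cannot begin until its own release at minute 5. It runs from minute 5 to 5 + 50 = minute 55.
Protein sear cannot begin until mise en place (finishes minute 55, plus 20-minute gap → minute 75). It runs from minute 75 to 75 + 10 = minute 85.
After mise en place (finishes minute 55, plus 5-minute gap → minute 60), stock can start at minute 60 and finishes at minute 125.
Sauce base cannot start until stock (finishes minute 125, plus 15-minute gap → minute 140); mise en place (finishes minute 55). The controlling bound is minute 140, so sauce base finishes at 140 + 53 = minute 193.
Vegetable prep cannot start until sauce base (finishes minute 193); mise en place (finishes minute 55). The controlling bound is minute 193, so vegetable prep finishes at 193 + 65 = minute 258.
Starch cooking has to wait for vegetable prep (finishes minute 258); mise en place (finishes minute 55). The latest of these is minute 258, so starch cooking runs minute 258 to 258 + 26 = minute 284.
Plating setup needs all of starch cooking (finishes minute 284, plus 5-minute gap → minute 289); mise en place (finishes minute 55, plus 15-minute gap → minute 70). That puts its earliest start at minute 289; it finishes at 289 + 25 = minute 314.
All tasks are finished once the last one completes. Finish times: Mise en place at 55, Stock at 125, Sauce base at 193, Protein sear at 85, Vegetable prep at 258, Starch cooking at 284, Plating setup at 314. The latest is minute 314.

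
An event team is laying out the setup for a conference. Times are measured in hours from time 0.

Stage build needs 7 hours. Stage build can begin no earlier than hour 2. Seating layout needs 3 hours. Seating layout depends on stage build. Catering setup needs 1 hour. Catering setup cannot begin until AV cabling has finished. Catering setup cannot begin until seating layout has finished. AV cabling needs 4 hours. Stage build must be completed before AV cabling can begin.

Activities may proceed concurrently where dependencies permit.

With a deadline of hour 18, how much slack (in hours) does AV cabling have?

Stage build cannot begin until its own release at hour 2. It runs from hour 2 to 2 + 7 = hour 9.
AV cabling cannot begin until stage build (finishes hour 9). It runs from hour 9 to 9 + 4 = hour 13.

Working backward from the deadline:
Catering setup has no dependents, so it just needs to finish by hour 18. Starting by 18 − 1 = hour 17 achieves that.
AV cabling must finish before catering setup (must start by hour 17). With a 4-hour duration, AV cabling must start by 17 − 4 = hour 13.
So AV cabling can start as early as hour 9 and as late as hour 13, giving 13 − 9 = 4 hours of slack.

4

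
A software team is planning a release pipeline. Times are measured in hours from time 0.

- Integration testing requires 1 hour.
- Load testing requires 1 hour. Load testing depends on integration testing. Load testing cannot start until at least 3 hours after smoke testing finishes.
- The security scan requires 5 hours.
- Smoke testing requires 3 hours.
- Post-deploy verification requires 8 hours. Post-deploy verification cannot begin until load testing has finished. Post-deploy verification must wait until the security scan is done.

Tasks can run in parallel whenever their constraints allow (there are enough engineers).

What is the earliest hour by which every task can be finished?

Smoke testing can start immediately at hour 0; it finishes at hour 3.
The security scan has no prerequisites, so it starts at hour 0 and finishes at hour 5.
Integration testing has no prerequisites, so it starts at hour 0 and finishes at hour 1.
Load testing cannot start until integration testing (finishes hour 1); smoke testing (finishes hour 3, plus 3-hour gap → hour 6). The controlling bound is hour 6, so load testing finishes at 6 + 1 = hour 7.
Post-deploy verification cannot start until load testing (finishes hour 7); the security scan (finishes hour 5). The controlling bound is hour 7, so post-deploy verification finishes at 7 + 8 = hour 15.
All tasks are finished once the last one completes. Finish times: Integration testing at 1, The security scan at 5, Smoke testing at 3, Load testing at 7, Post-deploy verification at 15. The latest is hour 15.

15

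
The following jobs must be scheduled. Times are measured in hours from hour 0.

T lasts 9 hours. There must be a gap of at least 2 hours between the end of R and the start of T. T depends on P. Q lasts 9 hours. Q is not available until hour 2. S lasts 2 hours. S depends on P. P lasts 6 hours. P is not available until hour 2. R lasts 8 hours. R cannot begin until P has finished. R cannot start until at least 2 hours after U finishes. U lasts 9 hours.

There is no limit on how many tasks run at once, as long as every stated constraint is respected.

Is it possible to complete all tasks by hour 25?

No

U has no prerequisites, so it starts at hour 0 and finishes at hour 9.
After its own release at hour 2, Q can start at hour 2 and finishes at hour 11.
P waits on its own release at hour 2, so it starts at hour 2 and finishes at 2 + 6 = hour 8.
S waits on P (finishes hour 8), so it starts at hour 8 and finishes at 8 + 2 = hour 10.
R cannot start until P (finishes hour 8); U (finishes hour 9, plus 2-hour gap → hour 11). The controlling bound is hour 11, so R finishes at 11 + 8 = hour 19.
T has to wait for R (finishes hour 19, plus 2-hour gap → hour 21); P (finishes hour 8). The latest of these is hour 21, so T runs hour 21 to 21 + 9 = hour 30.
The earliest everything can be done is hour 30, which is after the deadline of 25, so it is not possible.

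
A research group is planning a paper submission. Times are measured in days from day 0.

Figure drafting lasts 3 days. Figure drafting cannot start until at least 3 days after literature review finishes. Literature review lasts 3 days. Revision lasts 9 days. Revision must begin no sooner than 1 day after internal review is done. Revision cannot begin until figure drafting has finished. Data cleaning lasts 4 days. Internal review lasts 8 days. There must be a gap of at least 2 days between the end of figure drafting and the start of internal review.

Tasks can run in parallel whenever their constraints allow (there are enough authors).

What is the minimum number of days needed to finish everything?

Data cleaning can start immediately at day 0; it finishes at day 4.
Nothing blocks literature review, so it runs from day 0 to day 3.
Figure drafting cannot begin until literature review (finishes day 3, plus 3-day gap → day 6). It runs from day 6 to 6 + 3 = day 9.
Internal review cannot begin until figure drafting (finishes day 9, plus 2-day gap → day 11). It runs from day 11 to 11 + 8 = day 19.
Revision has to wait for internal review (finishes day 19, plus 1-day gap → day 20); figure drafting (finishes day 9). The latest of these is day 20, so revision runs day 20 to 20 + 9 = day 29.
All tasks are finished once the last one completes. Finish times: Literature review at 3, Data cleaning at 4, Figure drafting at 9, Internal review at 19, Revision at 29. The latest is day 29.

29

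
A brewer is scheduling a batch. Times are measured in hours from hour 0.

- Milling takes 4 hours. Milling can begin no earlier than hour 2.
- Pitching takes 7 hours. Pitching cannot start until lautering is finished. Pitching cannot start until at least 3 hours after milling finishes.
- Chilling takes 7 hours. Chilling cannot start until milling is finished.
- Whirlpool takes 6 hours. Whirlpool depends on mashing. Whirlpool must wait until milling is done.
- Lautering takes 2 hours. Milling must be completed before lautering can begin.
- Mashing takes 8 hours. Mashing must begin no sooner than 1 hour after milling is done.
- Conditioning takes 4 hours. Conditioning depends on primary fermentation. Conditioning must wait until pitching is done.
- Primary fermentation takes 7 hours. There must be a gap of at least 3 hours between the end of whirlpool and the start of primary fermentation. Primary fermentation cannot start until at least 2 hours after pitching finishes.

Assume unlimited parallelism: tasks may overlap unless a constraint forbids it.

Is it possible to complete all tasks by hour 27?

No

Milling cannot begin until its own release at hour 2. It runs from hour 2 to 2 + 4 = hour 6.
After milling (finishes hour 6), chilling can start at hour 6 and finishes at hour 13.
Lautering cannot begin until milling (finishes hour 6). It runs from hour 6 to 6 + 2 = hour 8.
For pitching: lautering (finishes hour 8); milling (finishes hour 6, plus 3-hour gap → hour 9). Taking the maximum gives a start of hour 9, and it finishes at 9 + 7 = hour 16.
Mashing cannot begin until milling (finishes hour 6, plus 1-hour gap → hour 7). It runs from hour 7 to 7 + 8 = hour 15.
Whirlpool has to wait for mashing (finishes hour 15); milling (finishes hour 6). The latest of these is hour 15, so whirlpool runs hour 15 to 15 + 6 = hour 21.
Primary fermentation cannot start until whirlpool (finishes hour 21, plus 3-hour gap → hour 24); pitching (finishes hour 16, plus 2-hour gap → hour 18). The controlling bound is hour 24, so primary fermentation finishes at 24 + 7 = hour 31.
Conditioning needs all of primary fermentation (finishes hour 31); pitching (finishes hour 16). That puts its earliest start at hour 31; it finishes at 31 + 4 = hour 35.
The earliest everything can be done is hour 35, which is after the deadline of 27, so it is not possible.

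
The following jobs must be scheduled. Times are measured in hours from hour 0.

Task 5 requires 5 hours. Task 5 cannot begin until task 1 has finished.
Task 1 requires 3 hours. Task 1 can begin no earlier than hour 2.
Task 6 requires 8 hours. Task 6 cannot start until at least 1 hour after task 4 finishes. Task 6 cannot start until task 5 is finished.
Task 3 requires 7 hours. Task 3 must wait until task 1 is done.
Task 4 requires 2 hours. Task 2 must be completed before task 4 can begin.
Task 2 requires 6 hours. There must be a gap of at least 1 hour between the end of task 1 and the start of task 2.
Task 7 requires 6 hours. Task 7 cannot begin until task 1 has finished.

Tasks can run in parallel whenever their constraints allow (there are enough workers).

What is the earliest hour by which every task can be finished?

23

Task 1 waits on its own release at hour 2, so it starts at hour 2 and finishes at 2 + 3 = hour 5.
Task 7 waits on task 1 (finishes hour 5), so it starts at hour 5 and finishes at 5 + 6 = hour 11.
After task 1 (finishes hour 5), task 5 can start at hour 5 and finishes at hour 10.
Task 3 cannot begin until task 1 (finishes hour 5). It runs from hour 5 to 5 + 7 = hour 12.
After task 1 (finishes hour 5, plus 1-hour gap → hour 6), task 2 can start at hour 6 and finishes at hour 12.
Task 4 waits on task 2 (finishes hour 12), so it starts at hour 12 and finishes at 12 + 2 = hour 14.
For task 6: task 4 (finishes hour 14, plus 1-hour gap → hour 15); task 5 (finishes hour 10). Taking the maximum gives a start of hour 15, and it finishes at 15 + 8 = hour 23.
All tasks are finished once the last one completes. Finish times: Task 1 at 5, Task 2 at 12, Task 3 at 12, Task 4 at 14, Task 5 at 10, Task 6 at 23, Task 7 at 11. The latest is hour 23.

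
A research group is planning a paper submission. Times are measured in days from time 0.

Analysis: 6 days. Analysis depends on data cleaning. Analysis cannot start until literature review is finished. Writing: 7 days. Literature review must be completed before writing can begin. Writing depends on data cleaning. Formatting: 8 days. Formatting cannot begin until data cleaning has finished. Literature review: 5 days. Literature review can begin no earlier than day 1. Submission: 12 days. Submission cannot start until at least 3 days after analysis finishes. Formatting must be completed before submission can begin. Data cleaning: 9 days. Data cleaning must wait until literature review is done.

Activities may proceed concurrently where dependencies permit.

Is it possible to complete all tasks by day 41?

After its own release at day 1, literature review can start at day 1 and finishes at day 6.
After literature review (finishes day 6), data cleaning can start at day 6 and finishes at day 15.
After data cleaning (finishes day 15), formatting can start at day 15 and finishes at day 23.
Writing has to wait for literature review (finishes day 6); data cleaning (finishes day 15). The latest of these is day 15, so writing runs day 15 to 15 + 7 = day 22.
Analysis cannot start until data cleaning (finishes day 15); literature review (finishes day 6). The controlling bound is day 15, so analysis finishes at 15 + 6 = day 21.
Submission cannot start until analysis (finishes day 21, plus 3-day gap → day 24); formatting (finishes day 23). The controlling bound is day 24, so submission finishes at 24 + 12 = day 36.
Every task is finished by day 36, which is no later than the deadline of 41, so the schedule is feasible.

Yes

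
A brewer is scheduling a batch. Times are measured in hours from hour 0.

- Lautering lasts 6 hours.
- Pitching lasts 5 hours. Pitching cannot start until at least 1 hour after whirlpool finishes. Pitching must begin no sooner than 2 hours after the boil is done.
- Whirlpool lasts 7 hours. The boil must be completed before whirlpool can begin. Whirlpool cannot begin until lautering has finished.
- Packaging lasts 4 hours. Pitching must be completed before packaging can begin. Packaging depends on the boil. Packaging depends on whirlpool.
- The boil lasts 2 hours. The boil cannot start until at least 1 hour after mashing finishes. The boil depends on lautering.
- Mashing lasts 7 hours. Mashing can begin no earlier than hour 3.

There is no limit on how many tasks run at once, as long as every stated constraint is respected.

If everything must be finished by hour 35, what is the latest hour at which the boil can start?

16

Packaging has no dependents, so it just needs to finish by hour 35. Starting by 35 − 4 = hour 31 achieves that.
Pitching must finish before packaging (must start by hour 31). With a 5-hour duration, pitching must start by 31 − 5 = hour 26.
Whirlpool must finish in time for pitching (must start by hour 26, minus 1-hour gap → hour 25); packaging (must start by hour 31). The tightest is hour 25, so whirlpool must start by 25 − 7 = hour 18.
For the boil: whirlpool (must start by hour 18); pitching (must start by hour 26, minus 2-hour gap → hour 24); packaging (must start by hour 31). The most restrictive is hour 18; with a 2-hour duration, the boil must start by hour 16.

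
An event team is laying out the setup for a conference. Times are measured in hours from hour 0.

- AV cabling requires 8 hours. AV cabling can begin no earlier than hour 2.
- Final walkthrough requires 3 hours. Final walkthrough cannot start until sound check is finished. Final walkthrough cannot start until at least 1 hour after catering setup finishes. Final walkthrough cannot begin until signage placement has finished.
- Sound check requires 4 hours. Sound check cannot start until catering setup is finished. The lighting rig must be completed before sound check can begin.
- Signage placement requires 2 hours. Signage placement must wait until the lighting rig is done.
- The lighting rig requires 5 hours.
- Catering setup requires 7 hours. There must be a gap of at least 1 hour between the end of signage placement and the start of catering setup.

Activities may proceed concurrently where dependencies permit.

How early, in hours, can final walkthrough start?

The lighting rig has no prerequisites, so it starts at hour 0 and finishes at hour 5.
Signage placement waits on the lighting rig (finishes hour 5), so it starts at hour 5 and finishes at 5 + 2 = hour 7.
Catering setup waits on signage placement (finishes hour 7, plus 1-hour gap → hour 8), so it starts at hour 8 and finishes at 8 + 7 = hour 15.
For sound check: catering setup (finishes hour 15); the lighting rig (finishes hour 5). Taking the maximum gives a start of hour 15, and it finishes at 15 + 4 = hour 19.
Final walkthrough waits on sound check (finishes hour 19); catering setup (finishes hour 15, plus 1-hour gap → hour 16); signage placement (finishes hour 7). The latest of these is hour 19, which is the earliest final walkthrough can start.

19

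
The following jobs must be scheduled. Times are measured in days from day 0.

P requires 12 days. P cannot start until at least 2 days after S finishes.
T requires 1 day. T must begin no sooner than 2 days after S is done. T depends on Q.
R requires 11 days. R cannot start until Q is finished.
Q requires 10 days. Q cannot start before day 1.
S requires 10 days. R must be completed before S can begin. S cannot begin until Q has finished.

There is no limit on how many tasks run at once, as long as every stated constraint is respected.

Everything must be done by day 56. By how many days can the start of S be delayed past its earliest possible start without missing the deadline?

10

Q cannot begin until its own release at day 1. It runs from day 1 to 1 + 10 = day 11.
R cannot begin until Q (finishes day 11). It runs from day 11 to 11 + 11 = day 22.
S needs all of R (finishes day 22); Q (finishes day 11). That puts its earliest start at day 22; it finishes at 22 + 10 = day 32.

Working backward from the deadline:
P must finish by day 56; it takes 12 days, so it must start by 56 − 12 = day 44.
T must finish by day 56; it takes 1 day, so it must start by 56 − 1 = day 55.
For S: P (must start by day 44, minus 2-day gap → day 42); T (must start by day 55, minus 2-day gap → day 53). The most restrictive is day 42; with a 10-day duration, S must start by day 32.
So S can start as early as day 22 and as late as day 32, giving 32 − 22 = 10 days of slack.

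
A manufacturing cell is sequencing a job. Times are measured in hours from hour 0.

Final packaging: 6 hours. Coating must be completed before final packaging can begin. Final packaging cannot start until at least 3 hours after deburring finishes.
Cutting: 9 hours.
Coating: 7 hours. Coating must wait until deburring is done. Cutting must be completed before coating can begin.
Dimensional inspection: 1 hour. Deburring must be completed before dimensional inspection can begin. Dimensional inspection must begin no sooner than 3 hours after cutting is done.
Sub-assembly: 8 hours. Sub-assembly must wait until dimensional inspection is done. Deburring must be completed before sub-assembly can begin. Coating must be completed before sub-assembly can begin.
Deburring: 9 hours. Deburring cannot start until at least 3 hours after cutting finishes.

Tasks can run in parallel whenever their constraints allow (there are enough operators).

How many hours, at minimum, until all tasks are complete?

Cutting has no prerequisites, so it starts at hour 0 and finishes at hour 9.
After cutting (finishes hour 9, plus 3-hour gap → hour 12), deburring can start at hour 12 and finishes at hour 21.
Coating has to wait for deburring (finishes hour 21); cutting (finishes hour 9). The latest of these is hour 21, so coating runs hour 21 to 21 + 7 = hour 28.
Final packaging cannot start until coating (finishes hour 28); deburring (finishes hour 21, plus 3-hour gap → hour 24). The controlling bound is hour 28, so final packaging finishes at 28 + 6 = hour 34.
For dimensional inspection: deburring (finishes hour 21); cutting (finishes hour 9, plus 3-hour gap → hour 12). Taking the maximum gives a start of hour 21, and it finishes at 21 + 1 = hour 22.
Sub-assembly needs all of dimensional inspection (finishes hour 22); deburring (finishes hour 21); coating (finishes hour 28). That puts its earliest start at hour 28; it finishes at 28 + 8 = hour 36.
All tasks are finished once the last one completes. Finish times: Cutting at 9, Deburring at 21, Dimensional inspection at 22, Coating at 28, Sub-assembly at 36, Final packaging at 34. The latest is hour 36.

36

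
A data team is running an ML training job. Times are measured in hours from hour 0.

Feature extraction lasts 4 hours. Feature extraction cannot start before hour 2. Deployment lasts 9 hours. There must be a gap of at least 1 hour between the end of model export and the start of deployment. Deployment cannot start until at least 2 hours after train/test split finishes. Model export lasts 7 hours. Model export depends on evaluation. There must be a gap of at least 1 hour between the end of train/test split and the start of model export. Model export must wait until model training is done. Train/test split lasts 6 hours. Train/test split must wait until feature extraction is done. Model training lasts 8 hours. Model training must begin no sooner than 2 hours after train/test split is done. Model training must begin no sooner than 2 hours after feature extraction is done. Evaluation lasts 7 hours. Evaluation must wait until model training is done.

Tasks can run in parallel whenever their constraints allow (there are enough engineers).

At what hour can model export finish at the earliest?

Feature extraction cannot begin until its own release at hour 2. It runs from hour 2 to 2 + 4 = hour 6.
After feature extraction (finishes hour 6), train/test split can start at hour 6 and finishes at hour 12.
For model training: train/test split (finishes hour 12, plus 2-hour gap → hour 14); feature extraction (finishes hour 6, plus 2-hour gap → hour 8). Taking the maximum gives a start of hour 14, and it finishes at 14 + 8 = hour 22.
Evaluation waits on model training (finishes hour 22), so it starts at hour 22 and finishes at 22 + 7 = hour 29.
Model export needs all of evaluation (finishes hour 29); train/test split (finishes hour 12, plus 1-hour gap → hour 13); model training (finishes hour 22). That puts its earliest start at hour 29; it finishes at 29 + 7 = hour 36.

36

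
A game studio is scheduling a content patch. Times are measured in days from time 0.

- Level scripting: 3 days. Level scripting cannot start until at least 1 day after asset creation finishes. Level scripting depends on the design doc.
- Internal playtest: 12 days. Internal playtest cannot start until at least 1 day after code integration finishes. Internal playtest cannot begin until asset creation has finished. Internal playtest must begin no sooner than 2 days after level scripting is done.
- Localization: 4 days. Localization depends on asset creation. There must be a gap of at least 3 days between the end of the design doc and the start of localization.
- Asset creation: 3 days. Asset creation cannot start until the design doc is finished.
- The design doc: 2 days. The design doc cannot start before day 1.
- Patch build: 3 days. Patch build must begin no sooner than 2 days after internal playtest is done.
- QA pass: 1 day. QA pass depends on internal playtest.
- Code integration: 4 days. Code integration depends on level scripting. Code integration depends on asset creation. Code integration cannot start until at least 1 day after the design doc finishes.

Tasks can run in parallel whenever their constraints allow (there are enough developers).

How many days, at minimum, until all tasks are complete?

The design doc cannot begin until its own release at day 1. It runs from day 1 to 1 + 2 = day 3.
After the design doc (finishes day 3), asset creation can start at day 3 and finishes at day 6.
For localization: asset creation (finishes day 6); the design doc (finishes day 3, plus 3-day gap → day 6). Taking the maximum gives a start of day 6, and it finishes at 6 + 4 = day 10.
Level scripting has to wait for asset creation (finishes day 6, plus 1-day gap → day 7); the design doc (finishes day 3). The latest of these is day 7, so level scripting runs day 7 to 7 + 3 = day 10.
Code integration has to wait for level scripting (finishes day 10); asset creation (finishes day 6); the design doc (finishes day 3, plus 1-day gap → day 4). The latest of these is day 10, so code integration runs day 10 to 10 + 4 = day 14.
For internal playtest: code integration (finishes day 14, plus 1-day gap → day 15); asset creation (finishes day 6); level scripting (finishes day 10, plus 2-day gap → day 12). Taking the maximum gives a start of day 15, and it finishes at 15 + 12 = day 27.
Patch build cannot begin until internal playtest (finishes day 27, plus 2-day gap → day 29). It runs from day 29 to 29 + 3 = day 32.
After internal playtest (finishes day 27), QA pass can start at day 27 and finishes at day 28.
All tasks are finished once the last one completes. Finish times: The design doc at 3, Asset creation at 6, Level scripting at 10, Code integration at 14, Internal playtest at 27, Localization at 10, QA pass at 28, Patch build at 32. The latest is day 32.

32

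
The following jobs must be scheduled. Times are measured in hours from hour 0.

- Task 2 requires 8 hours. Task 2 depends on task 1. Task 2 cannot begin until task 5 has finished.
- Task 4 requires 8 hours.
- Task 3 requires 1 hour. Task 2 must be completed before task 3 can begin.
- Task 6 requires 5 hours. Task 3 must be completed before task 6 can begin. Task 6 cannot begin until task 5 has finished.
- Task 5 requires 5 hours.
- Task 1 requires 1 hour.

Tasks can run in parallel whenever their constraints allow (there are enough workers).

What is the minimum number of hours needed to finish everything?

19

Nothing blocks task 5, so it runs from hour 0 to hour 5.
Nothing blocks task 4, so it runs from hour 0 to hour 8.
Task 1 has no prerequisites, so it starts at hour 0 and finishes at hour 1.
Task 2 cannot start until task 1 (finishes hour 1); task 5 (finishes hour 5). The controlling bound is hour 5, so task 2 finishes at 5 + 8 = hour 13.
After task 2 (finishes hour 13), task 3 can start at hour 13 and finishes at hour 14.
For task 6: task 3 (finishes hour 14); task 5 (finishes hour 5). Taking the maximum gives a start of hour 14, and it finishes at 14 + 5 = hour 19.
All tasks are finished once the last one completes. Finish times: Task 1 at 1, Task 2 at 13, Task 3 at 14, Task 4 at 8, Task 5 at 5, Task 6 at 19. The latest is hour 19.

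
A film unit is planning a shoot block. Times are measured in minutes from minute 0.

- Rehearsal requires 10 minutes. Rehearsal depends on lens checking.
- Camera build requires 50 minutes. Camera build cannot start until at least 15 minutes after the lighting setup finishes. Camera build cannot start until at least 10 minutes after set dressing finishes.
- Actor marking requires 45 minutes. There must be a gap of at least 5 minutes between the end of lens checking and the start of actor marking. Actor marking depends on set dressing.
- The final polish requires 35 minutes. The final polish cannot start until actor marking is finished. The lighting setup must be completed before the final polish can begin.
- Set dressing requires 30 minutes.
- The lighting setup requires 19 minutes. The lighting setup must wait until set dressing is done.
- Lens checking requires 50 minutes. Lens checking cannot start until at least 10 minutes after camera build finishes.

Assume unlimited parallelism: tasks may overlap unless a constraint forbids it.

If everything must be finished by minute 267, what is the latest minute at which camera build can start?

To finish by minute 267, the final polish (duration 35) must start no later than minute 232.
Actor marking has to be done before the final polish (must start by minute 232). That means finishing by minute 232, i.e. starting by 232 − 45 = minute 187.
Rehearsal has no dependents, so it just needs to finish by minute 267. Starting by 267 − 10 = minute 257 achieves that.
Lens checking must finish in time for actor marking (must start by minute 187, minus 5-minute gap → minute 182); rehearsal (must start by minute 257). The tightest is minute 182, so lens checking must start by 182 − 50 = minute 132.
Camera build feeds into lens checking (must start by minute 132, minus 10-minute gap → minute 122); so camera build must finish by minute 122 and therefore start by minute 72.

72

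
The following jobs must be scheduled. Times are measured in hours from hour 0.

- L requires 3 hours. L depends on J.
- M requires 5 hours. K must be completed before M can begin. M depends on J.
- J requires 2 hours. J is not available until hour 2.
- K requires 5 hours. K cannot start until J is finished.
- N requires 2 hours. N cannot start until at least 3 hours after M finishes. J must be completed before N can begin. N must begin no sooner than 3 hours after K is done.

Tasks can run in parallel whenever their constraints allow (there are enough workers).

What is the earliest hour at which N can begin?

17

J waits on its own release at hour 2, so it starts at hour 2 and finishes at 2 + 2 = hour 4.
K cannot begin until J (finishes hour 4). It runs from hour 4 to 4 + 5 = hour 9.
M needs all of K (finishes hour 9); J (finishes hour 4). That puts its earliest start at hour 9; it finishes at 9 + 5 = hour 14.
N waits on M (finishes hour 14, plus 3-hour gap → hour 17); J (finishes hour 4); K (finishes hour 9, plus 3-hour gap → hour 12). The latest of these is hour 17, which is the earliest N can start.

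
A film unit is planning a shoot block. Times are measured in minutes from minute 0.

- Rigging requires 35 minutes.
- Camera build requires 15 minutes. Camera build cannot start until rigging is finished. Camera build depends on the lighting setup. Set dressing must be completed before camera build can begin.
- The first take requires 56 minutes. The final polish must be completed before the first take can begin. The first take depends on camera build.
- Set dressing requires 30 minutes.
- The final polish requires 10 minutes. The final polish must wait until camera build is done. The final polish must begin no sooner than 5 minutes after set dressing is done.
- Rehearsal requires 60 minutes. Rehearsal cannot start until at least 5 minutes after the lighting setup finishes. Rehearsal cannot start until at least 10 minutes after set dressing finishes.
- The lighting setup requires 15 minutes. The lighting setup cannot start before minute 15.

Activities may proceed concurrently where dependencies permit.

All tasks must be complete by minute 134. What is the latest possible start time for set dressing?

The first take has no dependents, so it just needs to finish by minute 134. Starting by 134 − 56 = minute 78 achieves that.
The final polish feeds into the first take (must start by minute 78); so the final polish must finish by minute 78 and therefore start by minute 68.
Camera build feeds the final polish (must start by minute 68); the first take (must start by minute 78). Taking the minimum, camera build must finish by minute 68 and start by 68 − 15 = minute 53.
Nothing follows rehearsal; the deadline of minute 134 is its only limit. It must start by 134 − 60 = minute 74.
For set dressing: camera build (must start by minute 53); rehearsal (must start by minute 74, minus 10-minute gap → minute 64); the final polish (must start by minute 68, minus 5-minute gap → minute 63). The most restrictive is minute 53; with a 30-minute duration, set dressing must start by minute 23.

23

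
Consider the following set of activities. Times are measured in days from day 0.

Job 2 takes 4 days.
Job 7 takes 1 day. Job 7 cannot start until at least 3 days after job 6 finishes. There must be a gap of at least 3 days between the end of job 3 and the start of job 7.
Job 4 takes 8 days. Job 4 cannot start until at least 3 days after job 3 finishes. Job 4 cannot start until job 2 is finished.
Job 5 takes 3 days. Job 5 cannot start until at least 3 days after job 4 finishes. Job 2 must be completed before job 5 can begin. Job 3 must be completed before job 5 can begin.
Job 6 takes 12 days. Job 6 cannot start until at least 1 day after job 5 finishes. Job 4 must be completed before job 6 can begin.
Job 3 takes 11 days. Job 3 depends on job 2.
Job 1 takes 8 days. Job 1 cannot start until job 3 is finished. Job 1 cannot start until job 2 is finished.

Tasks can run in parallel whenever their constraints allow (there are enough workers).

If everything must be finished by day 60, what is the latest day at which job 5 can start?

Job 7 must finish by day 60; it takes 1 day, so it must start by 60 − 1 = day 59.
Since job 7 (must start by day 59, minus 3-day gap → day 56) depends on it, job 6 must finish by day 56. Backing off its 12-day duration gives a latest start of day 44.
Since job 6 (must start by day 44, minus 1-day gap → day 43) depends on it, job 5 must finish by day 43. Backing off its 3-day duration gives a latest start of day 40.

40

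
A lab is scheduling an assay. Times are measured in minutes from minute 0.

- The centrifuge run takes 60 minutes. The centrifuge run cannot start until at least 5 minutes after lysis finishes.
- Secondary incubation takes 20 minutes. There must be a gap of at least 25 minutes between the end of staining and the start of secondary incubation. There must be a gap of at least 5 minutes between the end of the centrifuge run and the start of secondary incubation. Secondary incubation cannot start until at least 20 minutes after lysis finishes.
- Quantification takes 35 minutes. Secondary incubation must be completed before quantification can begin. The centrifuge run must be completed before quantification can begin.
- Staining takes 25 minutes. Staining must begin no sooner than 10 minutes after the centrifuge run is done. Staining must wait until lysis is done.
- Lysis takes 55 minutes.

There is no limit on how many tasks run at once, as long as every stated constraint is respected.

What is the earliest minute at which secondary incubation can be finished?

Lysis can start immediately at minute 0; it finishes at minute 55.
The centrifuge run cannot begin until lysis (finishes minute 55, plus 5-minute gap → minute 60). It runs from minute 60 to 60 + 60 = minute 120.
Staining cannot start until the centrifuge run (finishes minute 120, plus 10-minute gap → minute 130); lysis (finishes minute 55). The controlling bound is minute 130, so staining finishes at 130 + 25 = minute 155.
Secondary incubation needs all of staining (finishes minute 155, plus 25-minute gap → minute 180); the centrifuge run (finishes minute 120, plus 5-minute gap → minute 125); lysis (finishes minute 55, plus 20-minute gap → minute 75). That puts its earliest start at minute 180; it finishes at 180 + 20 = minute 200.

200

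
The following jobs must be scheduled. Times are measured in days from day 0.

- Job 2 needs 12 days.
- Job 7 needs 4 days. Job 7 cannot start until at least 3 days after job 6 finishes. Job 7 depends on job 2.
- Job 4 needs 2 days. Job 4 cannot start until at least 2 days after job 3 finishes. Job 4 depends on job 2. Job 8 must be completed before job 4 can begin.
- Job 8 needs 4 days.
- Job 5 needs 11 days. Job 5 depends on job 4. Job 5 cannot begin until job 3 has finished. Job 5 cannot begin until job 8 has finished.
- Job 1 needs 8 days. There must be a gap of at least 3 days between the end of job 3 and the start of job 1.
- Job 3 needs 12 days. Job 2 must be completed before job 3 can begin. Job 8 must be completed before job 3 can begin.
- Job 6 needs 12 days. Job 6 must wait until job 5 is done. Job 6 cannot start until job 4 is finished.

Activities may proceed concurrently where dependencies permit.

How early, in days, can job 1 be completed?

35

Job 8 has no prerequisites, so it starts at day 0 and finishes at day 4.
Nothing blocks job 2, so it runs from day 0 to day 12.
Job 3 needs all of job 2 (finishes day 12); job 8 (finishes day 4). That puts its earliest start at day 12; it finishes at 12 + 12 = day 24.
After job 3 (finishes day 24, plus 3-day gap → day 27), job 1 can start at day 27 and finishes at day 35.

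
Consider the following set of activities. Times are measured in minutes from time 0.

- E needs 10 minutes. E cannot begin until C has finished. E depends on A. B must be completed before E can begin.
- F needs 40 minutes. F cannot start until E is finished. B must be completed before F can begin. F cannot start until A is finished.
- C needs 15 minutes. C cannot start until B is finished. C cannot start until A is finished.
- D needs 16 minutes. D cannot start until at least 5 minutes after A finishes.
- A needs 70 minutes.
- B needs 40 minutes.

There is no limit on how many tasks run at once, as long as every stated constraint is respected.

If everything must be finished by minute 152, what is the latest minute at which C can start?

To finish by minute 152, F (duration 40) must start no later than minute 112.
Since F (must start by minute 112) depends on it, E must finish by minute 112. Backing off its 10-minute duration gives a latest start of minute 102.
C feeds into E (must start by minute 102); so C must finish by minute 102 and therefore start by minute 87.

87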